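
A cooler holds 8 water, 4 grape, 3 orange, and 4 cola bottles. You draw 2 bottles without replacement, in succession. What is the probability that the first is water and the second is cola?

16/171

Chain rule:
P = 8/19 × 4/18 = 32/342 = 16/171.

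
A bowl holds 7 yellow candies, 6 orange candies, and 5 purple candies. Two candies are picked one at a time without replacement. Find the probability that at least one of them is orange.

29/51

P(no orange) = 12/18 × 11/17 = 132/306 = 22/51.
P(at least one) = 1 − 22/51 = 29/51.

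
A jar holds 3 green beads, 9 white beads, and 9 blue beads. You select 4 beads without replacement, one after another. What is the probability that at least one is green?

65/133

P(no green) = 18/21 × 17/20 × 16/19 × 15/18 = 73440/143640 = 68/133.
P(at least one) = 1 − 68/133 = 65/133.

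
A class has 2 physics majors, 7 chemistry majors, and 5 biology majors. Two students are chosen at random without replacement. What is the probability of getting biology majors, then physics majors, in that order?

5/91

Multiply the probability of each draw given the previous ones:
P = 5/14 × 2/13 = 10/182 = 5/91.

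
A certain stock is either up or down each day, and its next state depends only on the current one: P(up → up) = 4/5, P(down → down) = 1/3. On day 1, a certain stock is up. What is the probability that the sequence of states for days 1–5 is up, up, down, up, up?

Day 1 is given. For each transition, use the conditional probability from the current state:
P(up | up) = 4/5; P(down | up) = 1/5; P(up | down) = 2/3; P(up | up) = 4/5.
P = 4/5 × 1/5 × 2/3 × 4/5 = 32/375.

32/375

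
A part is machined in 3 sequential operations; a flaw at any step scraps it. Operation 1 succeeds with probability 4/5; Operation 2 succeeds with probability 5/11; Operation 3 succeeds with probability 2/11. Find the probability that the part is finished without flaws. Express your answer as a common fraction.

The events are sequential, so multiply the conditional probabilities:
P = 4/5 × 5/11 × 2/11 = 40/605 = 8/121.

8/121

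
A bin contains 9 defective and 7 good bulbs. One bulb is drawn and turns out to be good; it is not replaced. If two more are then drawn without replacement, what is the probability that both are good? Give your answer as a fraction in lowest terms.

1/7

After the first draw, 6 of the remaining 15 bulbs are good.
P = 6/15 × 5/14 = 30/210 = 1/7.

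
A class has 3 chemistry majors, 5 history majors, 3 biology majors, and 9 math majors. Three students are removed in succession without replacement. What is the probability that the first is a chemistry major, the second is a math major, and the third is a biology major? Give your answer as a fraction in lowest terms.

9/760

Chain rule:
P = 3/20 × 9/19 × 3/18 = 81/6840 = 9/760.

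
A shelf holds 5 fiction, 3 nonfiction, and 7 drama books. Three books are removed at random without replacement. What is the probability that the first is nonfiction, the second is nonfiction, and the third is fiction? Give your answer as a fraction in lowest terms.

1/91

Chain rule:
P = 3/15 × 2/14 × 5/13 = 30/2730 = 1/91.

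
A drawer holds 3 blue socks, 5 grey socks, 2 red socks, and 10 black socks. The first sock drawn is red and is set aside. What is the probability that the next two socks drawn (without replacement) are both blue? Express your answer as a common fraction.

After the first draw, 3 of the remaining 19 socks are blue.
P = 3/19 × 2/18 = 6/342 = 1/57.

1/57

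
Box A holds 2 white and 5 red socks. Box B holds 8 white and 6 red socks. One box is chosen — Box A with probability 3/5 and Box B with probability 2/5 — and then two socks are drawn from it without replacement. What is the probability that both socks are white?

69/455

From Box A: P(both white) = (2/7)(1/6) = 1/21.
From Box B: P(both white) = (8/14)(7/13) = 4/13.
Total probability = (3/5)(1/21) + (2/5)(4/13) = 69/455.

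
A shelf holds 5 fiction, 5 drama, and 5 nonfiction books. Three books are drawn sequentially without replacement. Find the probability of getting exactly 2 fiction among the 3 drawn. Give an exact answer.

20/91

One ordering (fiction drawn first) has probability 5/15 × 4/14 × 10/13 = 200/2730 = 20/273.
There are C(3,2) = 3 such orderings, each equally likely, so P = 3 × 20/273 = 20/91.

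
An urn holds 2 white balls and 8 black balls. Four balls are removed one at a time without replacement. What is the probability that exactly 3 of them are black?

8/15

One ordering (black drawn first) has probability 8/10 × 7/9 × 6/8 × 2/7 = 672/5040 = 2/15.
There are C(4,3) = 4 such orderings, each equally likely, so P = 4 × 2/15 = 8/15.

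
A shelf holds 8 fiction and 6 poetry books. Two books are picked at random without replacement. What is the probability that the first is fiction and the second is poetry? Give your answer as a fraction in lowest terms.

24/91

Chain rule:
P = 8/14 × 6/13 = 48/182 = 24/91.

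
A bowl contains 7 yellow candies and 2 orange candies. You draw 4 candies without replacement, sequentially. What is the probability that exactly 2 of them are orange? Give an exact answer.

1/6

One ordering (orange drawn first) has probability 2/9 × 1/8 × 7/7 × 6/6 = 84/3024 = 1/36.
There are C(4,2) = 6 such orderings, each equally likely, so P = 6 × 1/36 = 1/6.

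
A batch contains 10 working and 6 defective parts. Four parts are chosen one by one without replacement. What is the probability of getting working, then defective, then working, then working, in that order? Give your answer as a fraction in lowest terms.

9/91

Each draw changes the counts, so multiply the conditional probabilities along the sequence:
P = 10/16 × 6/15 × 9/14 × 8/13 = 4320/43680 = 9/91.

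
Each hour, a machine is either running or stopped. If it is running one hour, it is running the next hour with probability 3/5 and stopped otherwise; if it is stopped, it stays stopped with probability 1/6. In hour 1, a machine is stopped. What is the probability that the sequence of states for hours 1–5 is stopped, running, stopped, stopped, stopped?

1/108

Hour 1 is given. For each transition, use the conditional probability from the current state:
P(running | stopped) = 5/6; P(stopped | running) = 2/5; P(stopped | stopped) = 1/6; P(stopped | stopped) = 1/6.
P = 5/6 × 2/5 × 1/6 × 1/6 = 10/1080 = 1/108.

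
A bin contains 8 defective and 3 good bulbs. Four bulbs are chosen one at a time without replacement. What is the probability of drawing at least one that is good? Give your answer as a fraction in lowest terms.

P(no good) = 8/11 × 7/10 × 6/9 × 5/8 = 1680/7920 = 7/33.
P(at least one) = 1 − 7/33 = 26/33.

26/33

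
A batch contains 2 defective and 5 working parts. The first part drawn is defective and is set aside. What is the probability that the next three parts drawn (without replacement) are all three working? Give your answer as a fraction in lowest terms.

1/2

With the first part removed, 5 working remain out of 6.
P = 5/6 × 4/5 × 3/4 = 60/120 = 1/2.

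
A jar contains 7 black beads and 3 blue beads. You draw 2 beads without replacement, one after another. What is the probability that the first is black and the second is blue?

7/30

Chain rule:
P = 7/10 × 3/9 = 21/90 = 7/30.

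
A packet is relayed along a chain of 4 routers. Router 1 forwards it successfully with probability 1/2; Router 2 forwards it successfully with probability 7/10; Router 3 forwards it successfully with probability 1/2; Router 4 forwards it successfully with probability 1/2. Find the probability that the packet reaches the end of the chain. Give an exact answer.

Each stage is reached only if all earlier stages succeed, so
P = 1/2 × 7/10 × 1/2 × 1/2 = 7/80.

7/80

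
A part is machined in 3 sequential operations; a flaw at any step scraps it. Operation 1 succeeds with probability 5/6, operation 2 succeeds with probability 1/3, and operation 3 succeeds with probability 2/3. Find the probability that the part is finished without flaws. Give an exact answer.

5/27

Each stage is reached only if all earlier stages succeed, so
P = 5/6 × 1/3 × 2/3 = 10/54 = 5/27.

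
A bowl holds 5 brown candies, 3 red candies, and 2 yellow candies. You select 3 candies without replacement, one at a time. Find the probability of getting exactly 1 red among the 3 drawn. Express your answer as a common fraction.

21/40

One ordering (red drawn first) has probability 3/10 × 7/9 × 6/8 = 126/720 = 7/40.
There are C(3,1) = 3 such orderings, each equally likely, so P = 3 × 7/40 = 21/40.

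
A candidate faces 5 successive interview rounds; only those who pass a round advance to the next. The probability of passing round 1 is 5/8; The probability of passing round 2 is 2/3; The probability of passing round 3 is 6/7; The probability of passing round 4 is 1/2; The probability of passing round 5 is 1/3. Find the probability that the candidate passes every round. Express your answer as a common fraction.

Multiplying along the chain,
P = 5/8 × 2/3 × 6/7 × 1/2 × 1/3 = 60/1008 = 5/84.

5/84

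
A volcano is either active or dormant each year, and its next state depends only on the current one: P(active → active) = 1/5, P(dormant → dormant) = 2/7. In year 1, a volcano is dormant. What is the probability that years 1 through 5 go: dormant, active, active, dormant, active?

Year 1 is given. For each transition, use the conditional probability from the current state:
P(active | dormant) = 5/7; P(active | active) = 1/5; P(dormant | active) = 4/5; P(active | dormant) = 5/7.
P = 5/7 × 1/5 × 4/5 × 5/7 = 100/1225 = 4/49.

4/49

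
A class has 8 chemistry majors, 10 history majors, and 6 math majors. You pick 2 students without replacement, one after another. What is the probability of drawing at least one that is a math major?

41/92

P(no math majors) = 18/24 × 17/23 = 306/552 = 51/92.
P(at least one) = 1 − 51/92 = 41/92.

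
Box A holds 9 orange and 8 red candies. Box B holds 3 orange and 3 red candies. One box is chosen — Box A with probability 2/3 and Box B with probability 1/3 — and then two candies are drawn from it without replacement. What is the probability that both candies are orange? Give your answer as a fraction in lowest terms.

From Box A: P(both orange) = (9/17)(8/16) = 9/34.
From Box B: P(both orange) = (3/6)(2/5) = 1/5.
Total probability = (2/3)(9/34) + (1/3)(1/5) = 62/255.

62/255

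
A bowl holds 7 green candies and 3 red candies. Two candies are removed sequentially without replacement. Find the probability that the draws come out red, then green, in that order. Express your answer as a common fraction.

Multiply the probability of each draw given the previous ones:
P = 3/10 × 7/9 = 21/90 = 7/30.

7/30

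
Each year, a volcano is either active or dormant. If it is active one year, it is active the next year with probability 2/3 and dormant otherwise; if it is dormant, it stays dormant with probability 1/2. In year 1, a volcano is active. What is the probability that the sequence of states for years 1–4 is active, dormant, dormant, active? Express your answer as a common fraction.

1/12

Year 1 is given. For each transition, use the conditional probability from the current state:
P(dormant | active) = 1/3; P(dormant | dormant) = 1/2; P(active | dormant) = 1/2.
P = 1/3 × 1/2 × 1/2 = 1/12.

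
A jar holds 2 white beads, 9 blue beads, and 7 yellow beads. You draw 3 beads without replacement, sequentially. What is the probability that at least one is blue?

61/68

P(no blue) = 9/18 × 8/17 × 7/16 = 504/4896 = 7/68.
P(at least one) = 1 − 7/68 = 61/68.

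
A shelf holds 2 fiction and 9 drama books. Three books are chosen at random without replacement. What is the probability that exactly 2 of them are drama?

One ordering (drama drawn first) has probability 9/11 × 8/10 × 2/9 = 144/990 = 8/55.
There are C(3,2) = 3 such orderings, each equally likely, so P = 3 × 8/55 = 24/55.

24/55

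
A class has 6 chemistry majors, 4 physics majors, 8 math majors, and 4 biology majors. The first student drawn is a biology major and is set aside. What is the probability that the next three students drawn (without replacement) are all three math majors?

4/95

With the first student removed, 8 math majors remain out of 21.
P = 8/21 × 7/20 × 6/19 = 336/7980 = 4/95.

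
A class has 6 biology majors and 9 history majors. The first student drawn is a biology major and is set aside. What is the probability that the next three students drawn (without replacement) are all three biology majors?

5/182

With the first student removed, 5 biology majors remain out of 14.
P = 5/14 × 4/13 × 3/12 = 60/2184 = 5/182.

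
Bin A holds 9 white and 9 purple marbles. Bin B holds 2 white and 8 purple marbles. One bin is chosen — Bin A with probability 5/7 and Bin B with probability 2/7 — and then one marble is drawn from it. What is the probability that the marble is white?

29/70

From Bin A: P(white) = 9/18.
From Bin B: P(white) = 2/10.
Total probability = (5/7)(9/18) + (2/7)(2/10) = 29/70.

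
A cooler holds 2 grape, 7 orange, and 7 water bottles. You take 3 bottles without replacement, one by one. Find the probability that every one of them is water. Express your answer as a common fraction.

1/16

P(all water) = 7/16 × 6/15 × 5/14 = 210/3360 = 1/16.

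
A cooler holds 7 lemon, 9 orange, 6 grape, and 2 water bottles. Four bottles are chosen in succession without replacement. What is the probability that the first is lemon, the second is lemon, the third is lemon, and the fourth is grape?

5/1012

Chain rule:
P = 7/24 × 6/23 × 5/22 × 6/21 = 1260/255024 = 5/1012.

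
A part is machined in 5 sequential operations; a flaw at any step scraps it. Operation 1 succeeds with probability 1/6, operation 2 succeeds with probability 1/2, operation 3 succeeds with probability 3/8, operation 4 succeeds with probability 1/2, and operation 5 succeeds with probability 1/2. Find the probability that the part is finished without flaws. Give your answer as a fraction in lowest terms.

1/128

Each stage is reached only if all earlier stages succeed, so
P = 1/6 × 1/2 × 3/8 × 1/2 × 1/2 = 3/384 = 1/128.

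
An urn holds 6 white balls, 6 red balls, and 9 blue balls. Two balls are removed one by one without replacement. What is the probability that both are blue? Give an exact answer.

P = 9/21 × 8/20 = 72/420 = 6/35.

6/35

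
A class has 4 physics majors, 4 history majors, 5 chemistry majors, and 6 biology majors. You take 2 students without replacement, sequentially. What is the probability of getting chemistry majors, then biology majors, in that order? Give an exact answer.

5/57

Chain rule:
P = 5/19 × 6/18 = 30/342 = 5/57.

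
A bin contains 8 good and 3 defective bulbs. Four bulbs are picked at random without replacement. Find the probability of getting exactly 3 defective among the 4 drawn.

One ordering (defective drawn first) has probability 3/11 × 2/10 × 1/9 × 8/8 = 48/7920 = 1/165.
There are C(4,3) = 4 such orderings, each equally likely, so P = 4 × 1/165 = 4/165.

4/165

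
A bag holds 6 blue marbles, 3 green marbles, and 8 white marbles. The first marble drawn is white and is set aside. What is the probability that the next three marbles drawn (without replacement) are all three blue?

After the first draw, 6 of the remaining 16 marbles are blue.
P = 6/16 × 5/15 × 4/14 = 120/3360 = 1/28.

1/28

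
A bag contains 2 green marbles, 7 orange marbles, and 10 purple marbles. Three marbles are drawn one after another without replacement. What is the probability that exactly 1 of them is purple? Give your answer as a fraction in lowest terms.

One ordering (purple drawn first) has probability 10/19 × 9/18 × 8/17 = 720/5814 = 40/323.
There are C(3,1) = 3 such orderings, each equally likely, so P = 3 × 40/323 = 120/323.

120/323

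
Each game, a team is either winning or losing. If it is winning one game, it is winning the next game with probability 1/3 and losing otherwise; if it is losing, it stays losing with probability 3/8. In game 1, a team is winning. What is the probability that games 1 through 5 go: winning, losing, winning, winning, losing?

Game 1 is given. For each transition, use the conditional probability from the current state:
P(losing | winning) = 2/3; P(winning | losing) = 5/8; P(winning | winning) = 1/3; P(losing | winning) = 2/3.
P = 2/3 × 5/8 × 1/3 × 2/3 = 20/216 = 5/54.

5/54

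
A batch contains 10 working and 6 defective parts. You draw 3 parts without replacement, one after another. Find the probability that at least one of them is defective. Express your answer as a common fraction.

P(no defective) = 10/16 × 9/15 × 8/14 = 720/3360 = 3/14.
P(at least one) = 1 − 3/14 = 11/14.

11/14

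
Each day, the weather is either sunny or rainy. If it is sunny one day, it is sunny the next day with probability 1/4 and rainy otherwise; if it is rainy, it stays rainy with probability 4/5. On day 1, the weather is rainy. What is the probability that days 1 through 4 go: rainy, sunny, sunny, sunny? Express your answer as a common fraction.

1/80

Day 1 is given. For each transition, use the conditional probability from the current state:
P(sunny | rainy) = 1/5; P(sunny | sunny) = 1/4; P(sunny | sunny) = 1/4.
P = 1/5 × 1/4 × 1/4 = 1/80.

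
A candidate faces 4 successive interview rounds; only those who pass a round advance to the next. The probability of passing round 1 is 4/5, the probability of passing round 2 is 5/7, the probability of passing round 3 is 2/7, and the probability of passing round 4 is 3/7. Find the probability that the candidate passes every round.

Multiplying along the chain,
P = 4/5 × 5/7 × 2/7 × 3/7 = 120/1715 = 24/343.

24/343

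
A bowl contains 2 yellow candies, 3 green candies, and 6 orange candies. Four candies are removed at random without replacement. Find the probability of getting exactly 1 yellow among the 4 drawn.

One ordering (yellow drawn first) has probability 2/11 × 9/10 × 8/9 × 7/8 = 1008/7920 = 7/55.
There are C(4,1) = 4 such orderings, each equally likely, so P = 4 × 7/55 = 28/55.

28/55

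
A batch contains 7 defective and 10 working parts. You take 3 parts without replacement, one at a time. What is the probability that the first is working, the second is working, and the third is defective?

Multiply the probability of each draw given the previous ones:
P = 10/17 × 9/16 × 7/15 = 630/4080 = 21/136.

21/136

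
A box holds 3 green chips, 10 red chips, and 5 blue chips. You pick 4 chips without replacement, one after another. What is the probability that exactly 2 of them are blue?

One ordering (blue drawn first) has probability 5/18 × 4/17 × 13/16 × 12/15 = 3120/73440 = 13/306.
There are C(4,2) = 6 such orderings, each equally likely, so P = 6 × 13/306 = 13/51.

13/51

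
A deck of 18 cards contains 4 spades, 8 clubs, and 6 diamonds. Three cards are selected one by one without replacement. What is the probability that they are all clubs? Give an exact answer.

7/102

P(every draw is a club) = 8/18 × 7/17 × 6/16 = 336/4896 = 7/102.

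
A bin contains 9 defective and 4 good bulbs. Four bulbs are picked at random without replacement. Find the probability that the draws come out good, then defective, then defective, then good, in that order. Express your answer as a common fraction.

36/715

Each draw changes the counts, so multiply the conditional probabilities along the sequence:
P = 4/13 × 9/12 × 8/11 × 3/10 = 864/17160 = 36/715.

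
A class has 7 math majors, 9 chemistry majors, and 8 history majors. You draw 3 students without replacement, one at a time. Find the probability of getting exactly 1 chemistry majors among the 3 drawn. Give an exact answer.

One ordering (a chemistry major drawn first) has probability 9/24 × 15/23 × 14/22 = 1890/12144 = 315/2024.
There are C(3,1) = 3 such orderings, each equally likely, so P = 3 × 315/2024 = 945/2024.

945/2024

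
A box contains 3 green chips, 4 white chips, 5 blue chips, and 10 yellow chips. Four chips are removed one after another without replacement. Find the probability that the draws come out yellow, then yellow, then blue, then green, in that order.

45/5852

Chain rule:
P = 10/22 × 9/21 × 5/20 × 3/19 = 1350/175560 = 45/5852.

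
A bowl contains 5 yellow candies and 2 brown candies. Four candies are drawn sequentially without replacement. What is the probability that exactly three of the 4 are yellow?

One ordering (yellow drawn first) has probability 5/7 × 4/6 × 3/5 × 2/4 = 120/840 = 1/7.
There are C(4,3) = 4 such orderings, each equally likely, so P = 4 × 1/7 = 4/7.

4/7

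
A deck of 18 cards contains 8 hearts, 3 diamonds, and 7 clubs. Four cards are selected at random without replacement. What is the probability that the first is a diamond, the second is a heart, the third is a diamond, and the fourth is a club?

7/1530

Each draw changes the counts, so multiply the conditional probabilities along the sequence:
P = 3/18 × 8/17 × 2/16 × 7/15 = 336/73440 = 7/1530.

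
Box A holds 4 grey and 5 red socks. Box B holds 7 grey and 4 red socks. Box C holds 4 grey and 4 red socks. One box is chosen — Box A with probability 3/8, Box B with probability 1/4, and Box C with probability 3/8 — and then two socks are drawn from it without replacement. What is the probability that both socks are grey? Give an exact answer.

367/1540

From Box A: P(both grey) = (4/9)(3/8) = 1/6.
From Box B: P(both grey) = (7/11)(6/10) = 21/55.
From Box C: P(both grey) = (4/8)(3/7) = 3/14.
Total probability = (3/8)(1/6) + (1/4)(21/55) + (3/8)(3/14) = 367/1540.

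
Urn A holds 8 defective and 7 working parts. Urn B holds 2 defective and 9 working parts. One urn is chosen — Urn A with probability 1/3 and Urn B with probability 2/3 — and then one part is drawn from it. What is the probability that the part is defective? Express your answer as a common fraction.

148/495

From Urn A: P(defective) = 8/15.
From Urn B: P(defective) = 2/11.
Total probability = (1/3)(8/15) + (2/3)(2/11) = 148/495.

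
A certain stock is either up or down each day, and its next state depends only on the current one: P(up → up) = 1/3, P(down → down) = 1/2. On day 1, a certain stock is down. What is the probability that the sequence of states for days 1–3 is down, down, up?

Day 1 is given. For each transition, use the conditional probability from the current state:
P(down | down) = 1/2; P(up | down) = 1/2.
P = 1/2 × 1/2 = 1/4.

1/4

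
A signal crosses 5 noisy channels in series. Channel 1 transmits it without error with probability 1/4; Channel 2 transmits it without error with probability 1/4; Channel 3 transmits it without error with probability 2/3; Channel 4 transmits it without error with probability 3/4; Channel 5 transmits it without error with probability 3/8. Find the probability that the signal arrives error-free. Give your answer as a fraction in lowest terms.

3/256

Each stage is reached only if all earlier stages succeed, so
P = 1/4 × 1/4 × 2/3 × 3/4 × 3/8 = 18/1536 = 3/256.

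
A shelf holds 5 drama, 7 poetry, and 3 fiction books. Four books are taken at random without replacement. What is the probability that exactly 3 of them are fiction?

One ordering (fiction drawn first) has probability 3/15 × 2/14 × 1/13 × 12/12 = 72/32760 = 1/455.
There are C(4,3) = 4 such orderings, each equally likely, so P = 4 × 1/455 = 4/455.

4/455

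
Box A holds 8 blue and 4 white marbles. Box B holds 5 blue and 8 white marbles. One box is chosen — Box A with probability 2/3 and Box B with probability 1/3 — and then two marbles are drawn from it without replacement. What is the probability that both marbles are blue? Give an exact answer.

From Box A: P(both blue) = (8/12)(7/11) = 14/33.
From Box B: P(both blue) = (5/13)(4/12) = 5/39.
Total probability = (2/3)(14/33) + (1/3)(5/39) = 419/1287.

419/1287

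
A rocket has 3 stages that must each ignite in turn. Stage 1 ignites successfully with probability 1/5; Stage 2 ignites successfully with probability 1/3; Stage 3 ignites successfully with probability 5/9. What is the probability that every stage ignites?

1/27

Each stage is reached only if all earlier stages succeed, so
P = 1/5 × 1/3 × 5/9 = 5/135 = 1/27.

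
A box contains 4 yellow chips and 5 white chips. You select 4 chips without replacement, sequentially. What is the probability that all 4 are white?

P(all white) = 5/9 × 4/8 × 3/7 × 2/6 = 120/3024 = 5/126.

5/126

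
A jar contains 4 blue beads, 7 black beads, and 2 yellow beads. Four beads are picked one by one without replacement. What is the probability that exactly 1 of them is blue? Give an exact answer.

336/715

One ordering (blue drawn first) has probability 4/13 × 9/12 × 8/11 × 7/10 = 2016/17160 = 84/715.
There are C(4,1) = 4 such orderings, each equally likely, so P = 4 × 84/715 = 336/715.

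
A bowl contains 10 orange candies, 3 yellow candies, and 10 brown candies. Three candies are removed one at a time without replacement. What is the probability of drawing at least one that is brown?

135/161

P(no brown) = 13/23 × 12/22 × 11/21 = 1716/10626 = 26/161.
P(at least one) = 1 − 26/161 = 135/161.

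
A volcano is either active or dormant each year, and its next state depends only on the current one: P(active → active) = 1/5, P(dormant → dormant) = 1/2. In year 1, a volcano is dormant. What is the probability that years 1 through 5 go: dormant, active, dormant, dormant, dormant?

Year 1 is given. For each transition, use the conditional probability from the current state:
P(active | dormant) = 1/2; P(dormant | active) = 4/5; P(dormant | dormant) = 1/2; P(dormant | dormant) = 1/2.
P = 1/2 × 4/5 × 1/2 × 1/2 = 4/40 = 1/10.

1/10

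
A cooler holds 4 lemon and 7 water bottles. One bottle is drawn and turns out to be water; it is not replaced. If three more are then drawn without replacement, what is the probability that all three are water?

With the first bottle removed, 6 water remain out of 10.
P = 6/10 × 5/9 × 4/8 = 120/720 = 1/6.

1/6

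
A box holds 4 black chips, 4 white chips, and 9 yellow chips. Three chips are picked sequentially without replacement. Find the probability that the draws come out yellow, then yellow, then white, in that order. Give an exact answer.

6/85

Chain rule:
P = 9/17 × 8/16 × 4/15 = 288/4080 = 6/85.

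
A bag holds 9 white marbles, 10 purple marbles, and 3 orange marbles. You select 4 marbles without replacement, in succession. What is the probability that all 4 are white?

18/1045

P(every draw is white) = 9/22 × 8/21 × 7/20 × 6/19 = 3024/175560 = 18/1045.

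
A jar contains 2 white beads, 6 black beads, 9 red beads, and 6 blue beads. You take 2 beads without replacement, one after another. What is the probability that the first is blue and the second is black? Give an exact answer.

18/253

Each draw changes the counts, so multiply the conditional probabilities along the sequence:
P = 6/23 × 6/22 = 36/506 = 18/253.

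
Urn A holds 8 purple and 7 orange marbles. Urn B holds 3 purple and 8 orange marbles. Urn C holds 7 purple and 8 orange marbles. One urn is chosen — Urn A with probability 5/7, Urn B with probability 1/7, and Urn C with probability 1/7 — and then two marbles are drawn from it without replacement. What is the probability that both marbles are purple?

262/1155

From Urn A: P(both purple) = (8/15)(7/14) = 4/15.
From Urn B: P(both purple) = (3/11)(2/10) = 3/55.
From Urn C: P(both purple) = (7/15)(6/14) = 1/5.
Total probability = (5/7)(4/15) + (1/7)(3/55) + (1/7)(1/5) = 262/1155.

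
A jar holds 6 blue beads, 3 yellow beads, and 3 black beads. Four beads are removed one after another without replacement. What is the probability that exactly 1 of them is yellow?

28/55

One ordering (yellow drawn first) has probability 3/12 × 9/11 × 8/10 × 7/9 = 1512/11880 = 7/55.
There are C(4,1) = 4 such orderings, each equally likely, so P = 4 × 7/55 = 28/55.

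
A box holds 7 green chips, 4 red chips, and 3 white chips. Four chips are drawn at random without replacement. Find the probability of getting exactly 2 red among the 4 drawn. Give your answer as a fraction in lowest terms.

270/1001

One ordering (red drawn first) has probability 4/14 × 3/13 × 10/12 × 9/11 = 1080/24024 = 45/1001.
There are C(4,2) = 6 such orderings, each equally likely, so P = 6 × 45/1001 = 270/1001.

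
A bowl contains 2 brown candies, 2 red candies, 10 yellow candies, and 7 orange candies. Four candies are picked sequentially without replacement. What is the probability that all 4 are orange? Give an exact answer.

P(every draw is orange) = 7/21 × 6/20 × 5/19 × 4/18 = 840/143640 = 1/171.

1/171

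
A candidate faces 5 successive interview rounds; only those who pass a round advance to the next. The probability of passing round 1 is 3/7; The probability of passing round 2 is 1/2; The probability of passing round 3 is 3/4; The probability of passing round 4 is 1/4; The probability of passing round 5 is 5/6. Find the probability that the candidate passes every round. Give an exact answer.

The events are sequential, so multiply the conditional probabilities:
P = 3/7 × 1/2 × 3/4 × 1/4 × 5/6 = 45/1344 = 15/448.

15/448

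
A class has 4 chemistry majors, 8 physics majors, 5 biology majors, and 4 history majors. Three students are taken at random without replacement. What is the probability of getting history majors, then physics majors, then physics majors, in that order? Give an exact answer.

Chain rule:
P = 4/21 × 8/20 × 7/19 = 224/7980 = 8/285.

8/285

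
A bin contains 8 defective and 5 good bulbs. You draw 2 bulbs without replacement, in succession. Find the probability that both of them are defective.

P = 8/13 × 7/12 = 56/156 = 14/39.

14/39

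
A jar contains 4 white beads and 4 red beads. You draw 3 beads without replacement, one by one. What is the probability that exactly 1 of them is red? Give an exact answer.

3/7

One ordering (red drawn first) has probability 4/8 × 4/7 × 3/6 = 48/336 = 1/7.
There are C(3,1) = 3 such orderings, each equally likely, so P = 3 × 1/7 = 3/7.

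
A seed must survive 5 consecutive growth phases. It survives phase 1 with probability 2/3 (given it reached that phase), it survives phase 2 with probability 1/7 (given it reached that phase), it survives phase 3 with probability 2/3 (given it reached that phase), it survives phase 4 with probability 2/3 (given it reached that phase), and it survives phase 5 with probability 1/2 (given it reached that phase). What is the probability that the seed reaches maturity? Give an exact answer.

4/189

Each stage is reached only if all earlier stages succeed, so
P = 2/3 × 1/7 × 2/3 × 2/3 × 1/2 = 8/378 = 4/189.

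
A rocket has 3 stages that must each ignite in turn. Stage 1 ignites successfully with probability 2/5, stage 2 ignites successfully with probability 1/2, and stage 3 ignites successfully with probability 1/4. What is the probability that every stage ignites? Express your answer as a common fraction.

1/20

Each stage is reached only if all earlier stages succeed, so
P = 2/5 × 1/2 × 1/4 = 2/40 = 1/20.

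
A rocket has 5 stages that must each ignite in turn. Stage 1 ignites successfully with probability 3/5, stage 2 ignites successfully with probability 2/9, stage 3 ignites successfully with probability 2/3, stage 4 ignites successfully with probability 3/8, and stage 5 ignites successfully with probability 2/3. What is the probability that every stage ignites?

Each stage is reached only if all earlier stages succeed, so
P = 3/5 × 2/9 × 2/3 × 3/8 × 2/3 = 72/3240 = 1/45.

1/45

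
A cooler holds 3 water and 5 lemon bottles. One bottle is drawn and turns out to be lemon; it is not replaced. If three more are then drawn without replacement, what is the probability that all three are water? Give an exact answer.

1/35

With the first bottle removed, 3 water remain out of 7.
P = 3/7 × 2/6 × 1/5 = 6/210 = 1/35.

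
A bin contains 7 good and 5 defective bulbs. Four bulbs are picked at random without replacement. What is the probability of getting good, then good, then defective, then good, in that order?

35/396

Multiply the probability of each draw given the previous ones:
P = 7/12 × 6/11 × 5/10 × 5/9 = 1050/11880 = 35/396.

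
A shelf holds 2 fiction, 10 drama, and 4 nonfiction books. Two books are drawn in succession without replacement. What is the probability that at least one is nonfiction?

9/20

P(no nonfiction) = 12/16 × 11/15 = 132/240 = 11/20.
P(at least one) = 1 − 11/20 = 9/20.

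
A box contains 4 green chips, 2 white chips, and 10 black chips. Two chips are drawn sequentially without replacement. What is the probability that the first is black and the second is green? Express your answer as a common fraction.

1/6

Each draw changes the counts, so multiply the conditional probabilities along the sequence:
P = 10/16 × 4/15 = 40/240 = 1/6.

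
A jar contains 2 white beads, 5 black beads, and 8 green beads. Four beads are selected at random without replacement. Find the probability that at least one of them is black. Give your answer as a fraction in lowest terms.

P(no black) = 10/15 × 9/14 × 8/13 × 7/12 = 5040/32760 = 2/13.
P(at least one) = 1 − 2/13 = 11/13.

11/13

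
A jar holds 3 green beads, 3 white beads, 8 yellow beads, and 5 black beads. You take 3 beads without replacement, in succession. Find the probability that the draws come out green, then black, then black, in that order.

Chain rule:
P = 3/19 × 5/18 × 4/17 = 60/5814 = 10/969.

10/969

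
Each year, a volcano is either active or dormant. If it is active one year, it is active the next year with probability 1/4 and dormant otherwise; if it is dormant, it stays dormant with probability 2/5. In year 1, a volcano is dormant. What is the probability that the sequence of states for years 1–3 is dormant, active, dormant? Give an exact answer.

9/20

Year 1 is given. For each transition, use the conditional probability from the current state:
P(active | dormant) = 3/5; P(dormant | active) = 3/4.
P = 3/5 × 3/4 = 9/20.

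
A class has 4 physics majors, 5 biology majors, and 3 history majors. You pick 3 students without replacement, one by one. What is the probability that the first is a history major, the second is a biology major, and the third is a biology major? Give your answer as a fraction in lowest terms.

1/22

Chain rule:
P = 3/12 × 5/11 × 4/10 = 60/1320 = 1/22.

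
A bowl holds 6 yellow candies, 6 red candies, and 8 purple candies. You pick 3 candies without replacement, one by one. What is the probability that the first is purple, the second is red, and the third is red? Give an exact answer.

Chain rule:
P = 8/20 × 6/19 × 5/18 = 240/6840 = 2/57.

2/57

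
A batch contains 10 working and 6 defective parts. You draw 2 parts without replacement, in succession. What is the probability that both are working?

3/8

P = 10/16 × 9/15 = 90/240 = 3/8.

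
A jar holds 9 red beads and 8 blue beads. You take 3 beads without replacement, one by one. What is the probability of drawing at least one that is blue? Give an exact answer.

P(no blue) = 9/17 × 8/16 × 7/15 = 504/4080 = 21/170.
P(at least one) = 1 − 21/170 = 149/170.

149/170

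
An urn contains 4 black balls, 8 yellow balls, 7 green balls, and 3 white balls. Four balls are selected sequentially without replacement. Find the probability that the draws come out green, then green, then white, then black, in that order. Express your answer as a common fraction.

Chain rule:
P = 7/22 × 6/21 × 3/20 × 4/19 = 504/175560 = 3/1045.

3/1045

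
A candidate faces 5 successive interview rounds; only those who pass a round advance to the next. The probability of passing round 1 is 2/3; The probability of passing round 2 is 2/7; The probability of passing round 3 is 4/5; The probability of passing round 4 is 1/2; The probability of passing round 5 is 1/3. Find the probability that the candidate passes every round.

8/315

Each stage is reached only if all earlier stages succeed, so
P = 2/3 × 2/7 × 4/5 × 1/2 × 1/3 = 16/630 = 8/315.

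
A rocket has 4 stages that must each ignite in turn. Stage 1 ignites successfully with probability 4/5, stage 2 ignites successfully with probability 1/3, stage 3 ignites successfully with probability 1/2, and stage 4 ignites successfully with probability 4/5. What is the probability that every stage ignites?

Multiplying along the chain,
P = 4/5 × 1/3 × 1/2 × 4/5 = 16/150 = 8/75.

8/75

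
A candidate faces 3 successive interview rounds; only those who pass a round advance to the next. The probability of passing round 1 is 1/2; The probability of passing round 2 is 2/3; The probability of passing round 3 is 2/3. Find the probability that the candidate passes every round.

The events are sequential, so multiply the conditional probabilities:
P = 1/2 × 2/3 × 2/3 = 4/18 = 2/9.

2/9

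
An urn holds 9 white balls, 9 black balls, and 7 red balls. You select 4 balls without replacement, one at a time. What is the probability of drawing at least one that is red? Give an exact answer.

P(no red) = 18/25 × 17/24 × 16/23 × 15/22 = 73440/303600 = 306/1265.
P(at least one) = 1 − 306/1265 = 959/1265.

959/1265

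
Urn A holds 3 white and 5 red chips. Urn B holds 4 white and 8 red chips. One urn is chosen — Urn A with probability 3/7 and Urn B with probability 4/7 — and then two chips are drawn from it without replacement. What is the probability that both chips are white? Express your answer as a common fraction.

From Urn A: P(both white) = (3/8)(2/7) = 3/28.
From Urn B: P(both white) = (4/12)(3/11) = 1/11.
Total probability = (3/7)(3/28) + (4/7)(1/11) = 211/2156.

211/2156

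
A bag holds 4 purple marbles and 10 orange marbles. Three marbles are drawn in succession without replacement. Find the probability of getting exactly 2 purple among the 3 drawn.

15/91

One ordering (purple drawn first) has probability 4/14 × 3/13 × 10/12 = 120/2184 = 5/91.
There are C(3,2) = 3 such orderings, each equally likely, so P = 3 × 5/91 = 15/91.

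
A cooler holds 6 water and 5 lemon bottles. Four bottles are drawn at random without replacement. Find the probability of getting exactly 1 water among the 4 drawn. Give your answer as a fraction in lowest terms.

One ordering (water drawn first) has probability 6/11 × 5/10 × 4/9 × 3/8 = 360/7920 = 1/22.
There are C(4,1) = 4 such orderings, each equally likely, so P = 4 × 1/22 = 2/11.

2/11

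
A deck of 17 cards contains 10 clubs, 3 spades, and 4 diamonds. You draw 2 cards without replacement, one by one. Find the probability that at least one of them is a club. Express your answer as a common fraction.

115/136

P(no clubs) = 7/17 × 6/16 = 42/272 = 21/136.
P(at least one) = 1 − 21/136 = 115/136.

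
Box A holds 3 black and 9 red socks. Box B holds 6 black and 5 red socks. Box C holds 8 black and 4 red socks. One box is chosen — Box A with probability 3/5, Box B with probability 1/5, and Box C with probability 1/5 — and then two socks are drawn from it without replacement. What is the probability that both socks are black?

From Box A: P(both black) = (3/12)(2/11) = 1/22.
From Box B: P(both black) = (6/11)(5/10) = 3/11.
From Box C: P(both black) = (8/12)(7/11) = 14/33.
Total probability = (3/5)(1/22) + (1/5)(3/11) + (1/5)(14/33) = 1/6.

1/6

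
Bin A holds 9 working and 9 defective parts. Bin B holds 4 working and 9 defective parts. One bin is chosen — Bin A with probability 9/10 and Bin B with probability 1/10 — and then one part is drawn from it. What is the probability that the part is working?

From Bin A: P(working) = 9/18.
From Bin B: P(working) = 4/13.
Total probability = (9/10)(9/18) + (1/10)(4/13) = 25/52.

25/52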